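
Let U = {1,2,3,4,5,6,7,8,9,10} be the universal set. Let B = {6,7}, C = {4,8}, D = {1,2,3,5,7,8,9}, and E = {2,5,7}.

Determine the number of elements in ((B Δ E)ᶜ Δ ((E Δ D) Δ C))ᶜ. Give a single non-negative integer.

B Δ E = {2,5,6}
(B Δ E)ᶜ = {1,3,4,7,8,9,10}
E Δ D = {1,3,8,9}
(E Δ D) Δ C = {1,3,4,9}
(B Δ E)ᶜ Δ ((E Δ D) Δ C) = {7,8,10}
((B Δ E)ᶜ Δ ((E Δ D) Δ C))ᶜ = {1,2,3,4,5,6,9}
|((B Δ E)ᶜ Δ ((E Δ D) Δ C))ᶜ| = 7

7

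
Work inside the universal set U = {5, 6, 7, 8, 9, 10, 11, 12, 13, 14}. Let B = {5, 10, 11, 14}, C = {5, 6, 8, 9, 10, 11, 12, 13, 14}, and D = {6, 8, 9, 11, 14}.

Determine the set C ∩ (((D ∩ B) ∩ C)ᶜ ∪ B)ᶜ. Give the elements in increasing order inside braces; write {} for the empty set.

D ∩ B = {11, 14}
(D ∩ B) ∩ C = {11, 14}
((D ∩ B) ∩ C)ᶜ = {5, 6, 7, 8, 9, 10, 12, 13}
((D ∩ B) ∩ C)ᶜ ∪ B = {5, 6, 7, 8, 9, 10, 11, 12, 13, 14}
(((D ∩ B) ∩ C)ᶜ ∪ B)ᶜ = {}
C ∩ (((D ∩ B) ∩ C)ᶜ ∪ B)ᶜ = {}

{}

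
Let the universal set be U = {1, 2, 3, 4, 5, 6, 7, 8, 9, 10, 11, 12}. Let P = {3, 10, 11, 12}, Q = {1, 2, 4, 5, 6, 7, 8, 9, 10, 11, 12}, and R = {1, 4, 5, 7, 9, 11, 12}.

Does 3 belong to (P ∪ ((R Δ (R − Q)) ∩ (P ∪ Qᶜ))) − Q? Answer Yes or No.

Yes

3 ∉ R and 3 ∉ Q, so 3 ∉ R − Q
3 ∉ R and 3 ∉ (R − Q), so 3 ∉ R Δ (R − Q)
3 ∉ Q, so 3 ∈ Qᶜ
3 ∈ P and 3 ∈ Qᶜ, so 3 ∈ P ∪ Qᶜ
3 ∉ (R Δ (R − Q)) and 3 ∈ (P ∪ Qᶜ), so 3 ∉ (R Δ (R − Q)) ∩ (P ∪ Qᶜ)
3 ∈ P and 3 ∉ ((R Δ (R − Q)) ∩ (P ∪ Qᶜ)), so 3 ∈ P ∪ ((R Δ (R − Q)) ∩ (P ∪ Qᶜ))
3 ∈ (P ∪ ((R Δ (R − Q)) ∩ (P ∪ Qᶜ))) and 3 ∉ Q, so 3 ∈ (P ∪ ((R Δ (R − Q)) ∩ (P ∪ Qᶜ))) − Q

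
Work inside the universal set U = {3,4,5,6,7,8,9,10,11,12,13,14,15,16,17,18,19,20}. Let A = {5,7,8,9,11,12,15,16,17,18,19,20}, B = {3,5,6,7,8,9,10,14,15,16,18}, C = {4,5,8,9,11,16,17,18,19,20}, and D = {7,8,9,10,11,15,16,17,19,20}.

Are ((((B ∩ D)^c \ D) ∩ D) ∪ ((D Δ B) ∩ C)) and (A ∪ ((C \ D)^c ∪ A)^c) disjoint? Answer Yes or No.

B ∩ D = {7,8,9,10,15,16}
(B ∩ D)^c = {3,4,5,6,11,12,13,14,17,18,19,20}
(B ∩ D)^c \ D = {3,4,5,6,12,13,14,18}
((B ∩ D)^c \ D) ∩ D = {}
D Δ B = {3,5,6,11,14,17,18,19,20}
(D Δ B) ∩ C = {5,11,17,18,19,20}
(((B ∩ D)^c \ D) ∩ D) ∪ ((D Δ B) ∩ C) = {5,11,17,18,19,20}
C \ D = {4,5,18}
(C \ D)^c = {3,6,7,8,9,10,11,12,13,14,15,16,17,19,20}
(C \ D)^c ∪ A = {3,5,6,7,8,9,10,11,12,13,14,15,16,17,18,19,20}
((C \ D)^c ∪ A)^c = {4}
A ∪ ((C \ D)^c ∪ A)^c = {4,5,7,8,9,11,12,15,16,17,18,19,20}
5 lies in both, so they are not disjoint.

No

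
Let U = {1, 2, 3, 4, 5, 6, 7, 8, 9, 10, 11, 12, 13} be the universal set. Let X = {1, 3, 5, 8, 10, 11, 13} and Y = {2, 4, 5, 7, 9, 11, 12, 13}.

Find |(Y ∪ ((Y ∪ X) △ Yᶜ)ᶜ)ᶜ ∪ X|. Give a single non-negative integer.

Y ∪ X = {1, 2, 3, 4, 5, 7, 8, 9, 10, 11, 12, 13}
Yᶜ = {1, 3, 6, 8, 10}
(Y ∪ X) △ Yᶜ = {2, 4, 5, 6, 7, 9, 11, 12, 13}
((Y ∪ X) △ Yᶜ)ᶜ = {1, 3, 8, 10}
Y ∪ ((Y ∪ X) △ Yᶜ)ᶜ = {1, 2, 3, 4, 5, 7, 8, 9, 10, 11, 12, 13}
(Y ∪ ((Y ∪ X) △ Yᶜ)ᶜ)ᶜ = {6}
(Y ∪ ((Y ∪ X) △ Yᶜ)ᶜ)ᶜ ∪ X = {1, 3, 5, 6, 8, 10, 11, 13}
|(Y ∪ ((Y ∪ X) △ Yᶜ)ᶜ)ᶜ ∪ X| = 8

8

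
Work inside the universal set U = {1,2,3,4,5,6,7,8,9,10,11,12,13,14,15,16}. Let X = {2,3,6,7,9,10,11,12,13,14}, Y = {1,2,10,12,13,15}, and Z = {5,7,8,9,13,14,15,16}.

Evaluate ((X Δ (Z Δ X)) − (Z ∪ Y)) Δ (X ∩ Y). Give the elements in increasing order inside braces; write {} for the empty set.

{2,10,12,13}

Z Δ X = {2,3,5,6,8,10,11,12,15,16}
X Δ (Z Δ X) = {5,7,8,9,13,14,15,16}
Z ∪ Y = {1,2,5,7,8,9,10,12,13,14,15,16}
(X Δ (Z Δ X)) − (Z ∪ Y) = {}
X ∩ Y = {2,10,12,13}
((X Δ (Z Δ X)) − (Z ∪ Y)) Δ (X ∩ Y) = {2,10,12,13}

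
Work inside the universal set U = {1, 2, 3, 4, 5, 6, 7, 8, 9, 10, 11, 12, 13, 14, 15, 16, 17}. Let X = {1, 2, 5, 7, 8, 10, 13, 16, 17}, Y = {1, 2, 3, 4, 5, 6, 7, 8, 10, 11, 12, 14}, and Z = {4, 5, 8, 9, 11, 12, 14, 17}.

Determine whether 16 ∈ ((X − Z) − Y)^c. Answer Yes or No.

No

16 ∈ X and 16 ∉ Z, so 16 ∈ X − Z
16 ∈ (X − Z) and 16 ∉ Y, so 16 ∈ (X − Z) − Y
16 ∉ ((X − Z) − Y)^c since 16 ∈ ((X − Z) − Y)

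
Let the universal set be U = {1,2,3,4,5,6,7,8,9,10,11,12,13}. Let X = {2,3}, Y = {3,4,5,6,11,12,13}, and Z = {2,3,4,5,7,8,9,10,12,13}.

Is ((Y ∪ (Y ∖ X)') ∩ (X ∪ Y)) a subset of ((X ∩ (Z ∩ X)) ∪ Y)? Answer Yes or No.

Y ∖ X = {4,5,6,11,12,13}
(Y ∖ X)' = {1,2,3,7,8,9,10}
Y ∪ (Y ∖ X)' = {1,2,3,4,5,6,7,8,9,10,11,12,13}
X ∪ Y = {2,3,4,5,6,11,12,13}
(Y ∪ (Y ∖ X)') ∩ (X ∪ Y) = {2,3,4,5,6,11,12,13}
Z ∩ X = {2,3}
X ∩ (Z ∩ X) = {2,3}
(X ∩ (Z ∩ X)) ∪ Y = {2,3,4,5,6,11,12,13}
Every element of {2,3,4,5,6,11,12,13} is in {2,3,4,5,6,11,12,13}, so (Y ∪ (Y ∖ X)') ∩ (X ∪ Y) ⊆ (X ∩ (Z ∩ X)) ∪ Y.

Yes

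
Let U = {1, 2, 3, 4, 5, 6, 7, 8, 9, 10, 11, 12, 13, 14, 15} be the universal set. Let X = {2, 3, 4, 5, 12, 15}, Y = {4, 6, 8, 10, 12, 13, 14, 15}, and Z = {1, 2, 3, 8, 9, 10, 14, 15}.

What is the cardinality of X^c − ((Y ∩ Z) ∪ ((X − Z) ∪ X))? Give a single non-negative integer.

X^c = {1, 6, 7, 8, 9, 10, 11, 13, 14}
Y ∩ Z = {8, 10, 14, 15}
X − Z = {4, 5, 12}
(X − Z) ∪ X = {2, 3, 4, 5, 12, 15}
(Y ∩ Z) ∪ ((X − Z) ∪ X) = {2, 3, 4, 5, 8, 10, 12, 14, 15}
X^c − ((Y ∩ Z) ∪ ((X − Z) ∪ X)) = {1, 6, 7, 9, 11, 13}
|X^c − ((Y ∩ Z) ∪ ((X − Z) ∪ X))| = 6

6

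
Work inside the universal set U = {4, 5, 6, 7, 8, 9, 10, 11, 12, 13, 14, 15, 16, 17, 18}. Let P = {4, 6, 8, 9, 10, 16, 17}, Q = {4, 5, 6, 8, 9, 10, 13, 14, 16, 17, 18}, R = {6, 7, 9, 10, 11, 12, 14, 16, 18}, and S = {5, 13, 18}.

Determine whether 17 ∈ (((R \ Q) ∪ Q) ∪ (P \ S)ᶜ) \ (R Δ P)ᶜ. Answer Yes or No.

17 ∉ R and 17 ∈ Q, so 17 ∉ R \ Q
17 ∉ (R \ Q) and 17 ∈ Q, so 17 ∈ (R \ Q) ∪ Q
17 ∈ P and 17 ∉ S, so 17 ∈ P \ S
17 ∉ (P \ S)ᶜ since 17 ∈ (P \ S)
17 ∈ ((R \ Q) ∪ Q) and 17 ∉ (P \ S)ᶜ, so 17 ∈ ((R \ Q) ∪ Q) ∪ (P \ S)ᶜ
17 ∉ R and 17 ∈ P, so 17 ∈ R Δ P
17 ∉ (R Δ P)ᶜ since 17 ∈ (R Δ P)
17 ∈ (((R \ Q) ∪ Q) ∪ (P \ S)ᶜ) and 17 ∉ (R Δ P)ᶜ, so 17 ∈ (((R \ Q) ∪ Q) ∪ (P \ S)ᶜ) \ (R Δ P)ᶜ

Yes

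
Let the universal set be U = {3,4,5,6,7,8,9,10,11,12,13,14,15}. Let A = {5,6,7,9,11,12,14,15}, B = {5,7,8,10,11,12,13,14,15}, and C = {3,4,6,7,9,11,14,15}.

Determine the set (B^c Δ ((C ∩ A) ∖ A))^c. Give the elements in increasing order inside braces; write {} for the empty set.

{5,7,8,10,11,12,13,14,15}

B^c = {3,4,6,9}
C ∩ A = {6,7,9,11,14,15}
(C ∩ A) ∖ A = {}
B^c Δ ((C ∩ A) ∖ A) = {3,4,6,9}
(B^c Δ ((C ∩ A) ∖ A))^c = {5,7,8,10,11,12,13,14,15}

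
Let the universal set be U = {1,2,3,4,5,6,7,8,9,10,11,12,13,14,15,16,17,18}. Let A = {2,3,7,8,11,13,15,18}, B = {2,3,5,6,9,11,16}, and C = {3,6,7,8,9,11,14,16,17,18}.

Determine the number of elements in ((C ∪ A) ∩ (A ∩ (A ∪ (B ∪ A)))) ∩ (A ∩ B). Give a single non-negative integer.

3

C ∪ A = {2,3,6,7,8,9,11,13,14,15,16,17,18}
B ∪ A = {2,3,5,6,7,8,9,11,13,15,16,18}
A ∪ (B ∪ A) = {2,3,5,6,7,8,9,11,13,15,16,18}
A ∩ (A ∪ (B ∪ A)) = {2,3,7,8,11,13,15,18}
(C ∪ A) ∩ (A ∩ (A ∪ (B ∪ A))) = {2,3,7,8,11,13,15,18}
A ∩ B = {2,3,11}
((C ∪ A) ∩ (A ∩ (A ∪ (B ∪ A)))) ∩ (A ∩ B) = {2,3,11}
|((C ∪ A) ∩ (A ∩ (A ∪ (B ∪ A)))) ∩ (A ∩ B)| = 3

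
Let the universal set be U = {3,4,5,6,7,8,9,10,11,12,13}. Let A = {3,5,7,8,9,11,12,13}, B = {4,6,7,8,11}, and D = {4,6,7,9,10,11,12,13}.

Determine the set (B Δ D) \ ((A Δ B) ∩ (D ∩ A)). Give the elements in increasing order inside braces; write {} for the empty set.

B Δ D = {8,9,10,12,13}
A Δ B = {3,4,5,6,9,12,13}
D ∩ A = {7,9,11,12,13}
(A Δ B) ∩ (D ∩ A) = {9,12,13}
(B Δ D) \ ((A Δ B) ∩ (D ∩ A)) = {8,10}

{8,10}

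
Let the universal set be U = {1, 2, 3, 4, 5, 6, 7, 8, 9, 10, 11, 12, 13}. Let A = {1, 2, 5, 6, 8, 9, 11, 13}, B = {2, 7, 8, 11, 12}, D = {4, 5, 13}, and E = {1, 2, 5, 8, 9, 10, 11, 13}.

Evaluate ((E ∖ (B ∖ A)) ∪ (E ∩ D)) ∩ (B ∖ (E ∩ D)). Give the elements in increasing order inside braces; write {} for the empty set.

{2, 8, 11}

B ∖ A = {7, 12}
E ∖ (B ∖ A) = {1, 2, 5, 8, 9, 10, 11, 13}
E ∩ D = {5, 13}
(E ∖ (B ∖ A)) ∪ (E ∩ D) = {1, 2, 5, 8, 9, 10, 11, 13}
B ∖ (E ∩ D) = {2, 7, 8, 11, 12}
((E ∖ (B ∖ A)) ∪ (E ∩ D)) ∩ (B ∖ (E ∩ D)) = {2, 8, 11}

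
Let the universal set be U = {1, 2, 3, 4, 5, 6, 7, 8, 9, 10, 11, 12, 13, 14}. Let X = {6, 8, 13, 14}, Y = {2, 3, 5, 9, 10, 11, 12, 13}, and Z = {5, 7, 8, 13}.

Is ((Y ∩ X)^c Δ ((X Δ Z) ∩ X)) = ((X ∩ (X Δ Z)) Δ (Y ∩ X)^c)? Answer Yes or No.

Yes

Y ∩ X = {13}
(Y ∩ X)^c = {1, 2, 3, 4, 5, 6, 7, 8, 9, 10, 11, 12, 14}
X Δ Z = {5, 6, 7, 14}
(X Δ Z) ∩ X = {6, 14}
(Y ∩ X)^c Δ ((X Δ Z) ∩ X) = {1, 2, 3, 4, 5, 7, 8, 9, 10, 11, 12}
X ∩ (X Δ Z) = {6, 14}
(X ∩ (X Δ Z)) Δ (Y ∩ X)^c = {1, 2, 3, 4, 5, 7, 8, 9, 10, 11, 12}
Both equal {1, 2, 3, 4, 5, 7, 8, 9, 10, 11, 12}, so (Y ∩ X)^c Δ ((X Δ Z) ∩ X) = (X ∩ (X Δ Z)) Δ (Y ∩ X)^c.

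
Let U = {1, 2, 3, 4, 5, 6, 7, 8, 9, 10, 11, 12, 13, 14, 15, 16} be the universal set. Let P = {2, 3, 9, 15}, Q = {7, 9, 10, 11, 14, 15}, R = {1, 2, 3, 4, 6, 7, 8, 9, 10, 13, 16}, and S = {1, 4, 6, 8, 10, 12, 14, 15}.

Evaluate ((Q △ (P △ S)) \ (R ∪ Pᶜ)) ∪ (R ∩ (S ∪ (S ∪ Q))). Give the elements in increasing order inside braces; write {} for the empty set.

{1, 4, 6, 7, 8, 9, 10, 15}

P △ S = {1, 2, 3, 4, 6, 8, 9, 10, 12, 14}
Q △ (P △ S) = {1, 2, 3, 4, 6, 7, 8, 11, 12, 15}
Pᶜ = {1, 4, 5, 6, 7, 8, 10, 11, 12, 13, 14, 16}
R ∪ Pᶜ = {1, 2, 3, 4, 5, 6, 7, 8, 9, 10, 11, 12, 13, 14, 16}
(Q △ (P △ S)) \ (R ∪ Pᶜ) = {15}
S ∪ Q = {1, 4, 6, 7, 8, 9, 10, 11, 12, 14, 15}
S ∪ (S ∪ Q) = {1, 4, 6, 7, 8, 9, 10, 11, 12, 14, 15}
R ∩ (S ∪ (S ∪ Q)) = {1, 4, 6, 7, 8, 9, 10}
((Q △ (P △ S)) \ (R ∪ Pᶜ)) ∪ (R ∩ (S ∪ (S ∪ Q))) = {1, 4, 6, 7, 8, 9, 10, 15}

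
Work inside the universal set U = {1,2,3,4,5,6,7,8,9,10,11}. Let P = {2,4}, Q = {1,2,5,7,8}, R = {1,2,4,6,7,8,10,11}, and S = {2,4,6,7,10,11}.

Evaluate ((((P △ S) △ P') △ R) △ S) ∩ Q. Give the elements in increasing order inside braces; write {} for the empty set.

{5}

P △ S = {6,7,10,11}
P' = {1,3,5,6,7,8,9,10,11}
(P △ S) △ P' = {1,3,5,8,9}
((P △ S) △ P') △ R = {2,3,4,5,6,7,9,10,11}
(((P △ S) △ P') △ R) △ S = {3,5,9}
((((P △ S) △ P') △ R) △ S) ∩ Q = {5}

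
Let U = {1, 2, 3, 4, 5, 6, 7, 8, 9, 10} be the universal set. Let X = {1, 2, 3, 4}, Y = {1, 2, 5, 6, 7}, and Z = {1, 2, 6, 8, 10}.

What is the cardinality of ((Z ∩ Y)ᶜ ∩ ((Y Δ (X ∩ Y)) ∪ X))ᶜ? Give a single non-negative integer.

6

Z ∩ Y = {1, 2, 6}
(Z ∩ Y)ᶜ = {3, 4, 5, 7, 8, 9, 10}
X ∩ Y = {1, 2}
Y Δ (X ∩ Y) = {5, 6, 7}
(Y Δ (X ∩ Y)) ∪ X = {1, 2, 3, 4, 5, 6, 7}
(Z ∩ Y)ᶜ ∩ ((Y Δ (X ∩ Y)) ∪ X) = {3, 4, 5, 7}
((Z ∩ Y)ᶜ ∩ ((Y Δ (X ∩ Y)) ∪ X))ᶜ = {1, 2, 6, 8, 9, 10}
|((Z ∩ Y)ᶜ ∩ ((Y Δ (X ∩ Y)) ∪ X))ᶜ| = 6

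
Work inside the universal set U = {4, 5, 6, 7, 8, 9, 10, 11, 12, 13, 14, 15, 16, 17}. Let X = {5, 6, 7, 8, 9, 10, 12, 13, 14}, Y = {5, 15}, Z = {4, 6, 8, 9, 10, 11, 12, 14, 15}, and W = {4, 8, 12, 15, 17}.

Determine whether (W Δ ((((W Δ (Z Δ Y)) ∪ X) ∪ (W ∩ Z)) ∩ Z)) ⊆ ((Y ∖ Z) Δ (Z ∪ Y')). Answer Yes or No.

Yes

Z Δ Y = {4, 5, 6, 8, 9, 10, 11, 12, 14}
W Δ (Z Δ Y) = {5, 6, 9, 10, 11, 14, 15, 17}
(W Δ (Z Δ Y)) ∪ X = {5, 6, 7, 8, 9, 10, 11, 12, 13, 14, 15, 17}
W ∩ Z = {4, 8, 12, 15}
((W Δ (Z Δ Y)) ∪ X) ∪ (W ∩ Z) = {4, 5, 6, 7, 8, 9, 10, 11, 12, 13, 14, 15, 17}
(((W Δ (Z Δ Y)) ∪ X) ∪ (W ∩ Z)) ∩ Z = {4, 6, 8, 9, 10, 11, 12, 14, 15}
W Δ ((((W Δ (Z Δ Y)) ∪ X) ∪ (W ∩ Z)) ∩ Z) = {6, 9, 10, 11, 14, 17}
Y ∖ Z = {5}
Y' = {4, 6, 7, 8, 9, 10, 11, 12, 13, 14, 16, 17}
Z ∪ Y' = {4, 6, 7, 8, 9, 10, 11, 12, 13, 14, 15, 16, 17}
(Y ∖ Z) Δ (Z ∪ Y') = {4, 5, 6, 7, 8, 9, 10, 11, 12, 13, 14, 15, 16, 17}
Every element of {6, 9, 10, 11, 14, 17} is in {4, 5, 6, 7, 8, 9, 10, 11, 12, 13, 14, 15, 16, 17}, so W Δ ((((W Δ (Z Δ Y)) ∪ X) ∪ (W ∩ Z)) ∩ Z) ⊆ (Y ∖ Z) Δ (Z ∪ Y').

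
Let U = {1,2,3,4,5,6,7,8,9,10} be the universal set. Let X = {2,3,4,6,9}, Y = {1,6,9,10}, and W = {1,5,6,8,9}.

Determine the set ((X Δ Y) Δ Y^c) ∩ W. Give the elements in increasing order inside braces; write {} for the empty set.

{1,5,8}

X Δ Y = {1,2,3,4,10}
Y^c = {2,3,4,5,7,8}
(X Δ Y) Δ Y^c = {1,5,7,8,10}
((X Δ Y) Δ Y^c) ∩ W = {1,5,8}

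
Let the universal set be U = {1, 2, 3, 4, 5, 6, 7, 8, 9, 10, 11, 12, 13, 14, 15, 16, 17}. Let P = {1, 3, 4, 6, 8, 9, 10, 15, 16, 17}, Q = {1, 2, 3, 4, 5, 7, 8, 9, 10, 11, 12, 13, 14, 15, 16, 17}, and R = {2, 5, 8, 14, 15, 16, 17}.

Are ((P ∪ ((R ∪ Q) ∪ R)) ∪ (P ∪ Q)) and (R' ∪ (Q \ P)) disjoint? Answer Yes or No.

R ∪ Q = {1, 2, 3, 4, 5, 7, 8, 9, 10, 11, 12, 13, 14, 15, 16, 17}
(R ∪ Q) ∪ R = {1, 2, 3, 4, 5, 7, 8, 9, 10, 11, 12, 13, 14, 15, 16, 17}
P ∪ ((R ∪ Q) ∪ R) = {1, 2, 3, 4, 5, 6, 7, 8, 9, 10, 11, 12, 13, 14, 15, 16, 17}
P ∪ Q = {1, 2, 3, 4, 5, 6, 7, 8, 9, 10, 11, 12, 13, 14, 15, 16, 17}
(P ∪ ((R ∪ Q) ∪ R)) ∪ (P ∪ Q) = {1, 2, 3, 4, 5, 6, 7, 8, 9, 10, 11, 12, 13, 14, 15, 16, 17}
R' = {1, 3, 4, 6, 7, 9, 10, 11, 12, 13}
Q \ P = {2, 5, 7, 11, 12, 13, 14}
R' ∪ (Q \ P) = {1, 2, 3, 4, 5, 6, 7, 9, 10, 11, 12, 13, 14}
1 lies in both, so they are not disjoint.

No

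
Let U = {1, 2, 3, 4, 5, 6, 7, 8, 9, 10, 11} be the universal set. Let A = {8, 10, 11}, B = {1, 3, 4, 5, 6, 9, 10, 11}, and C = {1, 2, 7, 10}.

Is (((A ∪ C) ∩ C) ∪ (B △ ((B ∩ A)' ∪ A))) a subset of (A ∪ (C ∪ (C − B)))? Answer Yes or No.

A ∪ C = {1, 2, 7, 8, 10, 11}
(A ∪ C) ∩ C = {1, 2, 7, 10}
B ∩ A = {10, 11}
(B ∩ A)' = {1, 2, 3, 4, 5, 6, 7, 8, 9}
(B ∩ A)' ∪ A = {1, 2, 3, 4, 5, 6, 7, 8, 9, 10, 11}
B △ ((B ∩ A)' ∪ A) = {2, 7, 8}
((A ∪ C) ∩ C) ∪ (B △ ((B ∩ A)' ∪ A)) = {1, 2, 7, 8, 10}
C − B = {2, 7}
C ∪ (C − B) = {1, 2, 7, 10}
A ∪ (C ∪ (C − B)) = {1, 2, 7, 8, 10, 11}
Every element of {1, 2, 7, 8, 10} is in {1, 2, 7, 8, 10, 11}, so ((A ∪ C) ∩ C) ∪ (B △ ((B ∩ A)' ∪ A)) ⊆ A ∪ (C ∪ (C − B)).

Yes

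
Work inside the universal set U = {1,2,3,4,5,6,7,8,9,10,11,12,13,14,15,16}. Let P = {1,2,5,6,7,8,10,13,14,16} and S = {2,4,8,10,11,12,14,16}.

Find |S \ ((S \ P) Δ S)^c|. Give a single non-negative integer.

S \ P = {4,11,12}
(S \ P) Δ S = {2,8,10,14,16}
((S \ P) Δ S)^c = {1,3,4,5,6,7,9,11,12,13,15}
S \ ((S \ P) Δ S)^c = {2,8,10,14,16}
|S \ ((S \ P) Δ S)^c| = 5

5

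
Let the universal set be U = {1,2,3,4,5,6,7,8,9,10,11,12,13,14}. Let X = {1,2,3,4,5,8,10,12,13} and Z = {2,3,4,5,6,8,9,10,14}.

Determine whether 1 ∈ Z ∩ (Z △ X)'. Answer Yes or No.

1 ∉ Z and 1 ∈ X, so 1 ∈ Z △ X
1 ∉ (Z △ X)' since 1 ∈ (Z △ X)
1 ∉ Z and 1 ∉ (Z △ X)', so 1 ∉ Z ∩ (Z △ X)'

No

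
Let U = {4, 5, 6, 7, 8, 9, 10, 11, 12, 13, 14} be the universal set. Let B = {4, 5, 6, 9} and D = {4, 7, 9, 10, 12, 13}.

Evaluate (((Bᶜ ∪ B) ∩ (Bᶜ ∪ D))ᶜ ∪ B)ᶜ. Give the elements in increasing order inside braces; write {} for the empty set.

Bᶜ = {7, 8, 10, 11, 12, 13, 14}
Bᶜ ∪ B = {4, 5, 6, 7, 8, 9, 10, 11, 12, 13, 14}
Bᶜ ∪ D = {4, 7, 8, 9, 10, 11, 12, 13, 14}
(Bᶜ ∪ B) ∩ (Bᶜ ∪ D) = {4, 7, 8, 9, 10, 11, 12, 13, 14}
((Bᶜ ∪ B) ∩ (Bᶜ ∪ D))ᶜ = {5, 6}
((Bᶜ ∪ B) ∩ (Bᶜ ∪ D))ᶜ ∪ B = {4, 5, 6, 9}
(((Bᶜ ∪ B) ∩ (Bᶜ ∪ D))ᶜ ∪ B)ᶜ = {7, 8, 10, 11, 12, 13, 14}

{7, 8, 10, 11, 12, 13, 14}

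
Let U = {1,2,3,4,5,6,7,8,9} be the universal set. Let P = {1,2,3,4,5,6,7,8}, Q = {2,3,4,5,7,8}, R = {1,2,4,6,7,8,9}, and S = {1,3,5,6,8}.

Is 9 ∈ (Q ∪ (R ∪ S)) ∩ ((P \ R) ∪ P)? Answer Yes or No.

9 ∈ R and 9 ∉ S, so 9 ∈ R ∪ S
9 ∉ Q and 9 ∈ (R ∪ S), so 9 ∈ Q ∪ (R ∪ S)
9 ∉ P and 9 ∈ R, so 9 ∉ P \ R
9 ∉ (P \ R) and 9 ∉ P, so 9 ∉ (P \ R) ∪ P
9 ∈ (Q ∪ (R ∪ S)) and 9 ∉ ((P \ R) ∪ P), so 9 ∉ (Q ∪ (R ∪ S)) ∩ ((P \ R) ∪ P)

No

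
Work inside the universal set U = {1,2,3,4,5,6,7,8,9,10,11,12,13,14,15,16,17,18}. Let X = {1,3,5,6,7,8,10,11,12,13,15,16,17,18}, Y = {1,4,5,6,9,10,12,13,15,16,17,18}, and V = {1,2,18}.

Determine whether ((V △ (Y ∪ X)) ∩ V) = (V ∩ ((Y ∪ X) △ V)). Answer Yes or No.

Yes

Y ∪ X = {1,3,4,5,6,7,8,9,10,11,12,13,15,16,17,18}
V △ (Y ∪ X) = {2,3,4,5,6,7,8,9,10,11,12,13,15,16,17}
(V △ (Y ∪ X)) ∩ V = {2}
(Y ∪ X) △ V = {2,3,4,5,6,7,8,9,10,11,12,13,15,16,17}
V ∩ ((Y ∪ X) △ V) = {2}
Both equal {2}, so (V △ (Y ∪ X)) ∩ V = V ∩ ((Y ∪ X) △ V).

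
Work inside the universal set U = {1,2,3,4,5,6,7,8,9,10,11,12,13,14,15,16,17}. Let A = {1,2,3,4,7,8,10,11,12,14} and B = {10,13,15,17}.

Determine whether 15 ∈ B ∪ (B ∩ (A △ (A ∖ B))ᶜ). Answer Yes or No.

15 ∉ A and 15 ∈ B, so 15 ∉ A ∖ B
15 ∉ A and 15 ∉ (A ∖ B), so 15 ∉ A △ (A ∖ B)
15 ∈ (A △ (A ∖ B))ᶜ since 15 ∉ (A △ (A ∖ B))
15 ∈ B and 15 ∈ (A △ (A ∖ B))ᶜ, so 15 ∈ B ∩ (A △ (A ∖ B))ᶜ
15 ∈ B and 15 ∈ (B ∩ (A △ (A ∖ B))ᶜ), so 15 ∈ B ∪ (B ∩ (A △ (A ∖ B))ᶜ)

Yes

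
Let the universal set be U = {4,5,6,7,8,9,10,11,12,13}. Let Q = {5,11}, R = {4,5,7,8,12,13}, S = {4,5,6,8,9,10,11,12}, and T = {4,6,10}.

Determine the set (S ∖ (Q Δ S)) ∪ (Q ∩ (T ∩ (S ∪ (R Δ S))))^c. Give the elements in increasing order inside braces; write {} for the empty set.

{4,5,6,7,8,9,10,11,12,13}

Q Δ S = {4,6,8,9,10,12}
S ∖ (Q Δ S) = {5,11}
R Δ S = {6,7,9,10,11,13}
S ∪ (R Δ S) = {4,5,6,7,8,9,10,11,12,13}
T ∩ (S ∪ (R Δ S)) = {4,6,10}
Q ∩ (T ∩ (S ∪ (R Δ S))) = {}
(Q ∩ (T ∩ (S ∪ (R Δ S))))^c = {4,5,6,7,8,9,10,11,12,13}
(S ∖ (Q Δ S)) ∪ (Q ∩ (T ∩ (S ∪ (R Δ S))))^c = {4,5,6,7,8,9,10,11,12,13}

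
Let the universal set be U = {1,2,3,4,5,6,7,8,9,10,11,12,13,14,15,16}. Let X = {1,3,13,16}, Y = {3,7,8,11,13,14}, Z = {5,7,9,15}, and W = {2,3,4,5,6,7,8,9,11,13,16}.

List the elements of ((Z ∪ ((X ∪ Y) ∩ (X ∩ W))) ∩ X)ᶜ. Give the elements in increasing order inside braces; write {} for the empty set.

{1,2,4,5,6,7,8,9,10,11,12,14,15}

X ∪ Y = {1,3,7,8,11,13,14,16}
X ∩ W = {3,13,16}
(X ∪ Y) ∩ (X ∩ W) = {3,13,16}
Z ∪ ((X ∪ Y) ∩ (X ∩ W)) = {3,5,7,9,13,15,16}
(Z ∪ ((X ∪ Y) ∩ (X ∩ W))) ∩ X = {3,13,16}
((Z ∪ ((X ∪ Y) ∩ (X ∩ W))) ∩ X)ᶜ = {1,2,4,5,6,7,8,9,10,11,12,14,15}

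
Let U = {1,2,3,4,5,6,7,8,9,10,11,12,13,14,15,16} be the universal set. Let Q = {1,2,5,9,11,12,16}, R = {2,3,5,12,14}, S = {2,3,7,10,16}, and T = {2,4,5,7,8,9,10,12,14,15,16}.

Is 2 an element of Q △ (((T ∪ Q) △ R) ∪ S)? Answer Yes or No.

2 ∈ T and 2 ∈ Q, so 2 ∈ T ∪ Q
2 ∈ (T ∪ Q) and 2 ∈ R, so 2 ∉ (T ∪ Q) △ R
2 ∉ ((T ∪ Q) △ R) and 2 ∈ S, so 2 ∈ ((T ∪ Q) △ R) ∪ S
2 ∈ Q and 2 ∈ (((T ∪ Q) △ R) ∪ S), so 2 ∉ Q △ (((T ∪ Q) △ R) ∪ S)

No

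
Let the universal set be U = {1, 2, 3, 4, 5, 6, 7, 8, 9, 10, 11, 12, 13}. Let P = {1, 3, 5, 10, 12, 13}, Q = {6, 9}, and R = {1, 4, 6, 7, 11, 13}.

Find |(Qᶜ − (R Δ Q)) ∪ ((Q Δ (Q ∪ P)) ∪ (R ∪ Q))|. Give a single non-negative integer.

13

Qᶜ = {1, 2, 3, 4, 5, 7, 8, 10, 11, 12, 13}
R Δ Q = {1, 4, 7, 9, 11, 13}
Qᶜ − (R Δ Q) = {2, 3, 5, 8, 10, 12}
Q ∪ P = {1, 3, 5, 6, 9, 10, 12, 13}
Q Δ (Q ∪ P) = {1, 3, 5, 10, 12, 13}
R ∪ Q = {1, 4, 6, 7, 9, 11, 13}
(Q Δ (Q ∪ P)) ∪ (R ∪ Q) = {1, 3, 4, 5, 6, 7, 9, 10, 11, 12, 13}
(Qᶜ − (R Δ Q)) ∪ ((Q Δ (Q ∪ P)) ∪ (R ∪ Q)) = {1, 2, 3, 4, 5, 6, 7, 8, 9, 10, 11, 12, 13}
|(Qᶜ − (R Δ Q)) ∪ ((Q Δ (Q ∪ P)) ∪ (R ∪ Q))| = 13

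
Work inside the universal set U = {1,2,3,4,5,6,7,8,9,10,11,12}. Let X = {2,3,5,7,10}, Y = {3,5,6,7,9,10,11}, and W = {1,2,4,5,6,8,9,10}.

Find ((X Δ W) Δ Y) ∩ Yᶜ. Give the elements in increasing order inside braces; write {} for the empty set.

{1,4,8}

X Δ W = {1,3,4,6,7,8,9}
(X Δ W) Δ Y = {1,4,5,8,10,11}
Yᶜ = {1,2,4,8,12}
((X Δ W) Δ Y) ∩ Yᶜ = {1,4,8}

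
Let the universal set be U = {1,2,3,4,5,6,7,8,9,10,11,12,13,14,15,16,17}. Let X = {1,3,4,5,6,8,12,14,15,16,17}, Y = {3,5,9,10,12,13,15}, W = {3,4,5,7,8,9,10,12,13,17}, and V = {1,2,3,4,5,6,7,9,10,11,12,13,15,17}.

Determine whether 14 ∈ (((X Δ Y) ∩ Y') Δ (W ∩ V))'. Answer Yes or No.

14 ∈ X and 14 ∉ Y, so 14 ∈ X Δ Y
14 ∉ Y, so 14 ∈ Y'
14 ∈ (X Δ Y) and 14 ∈ Y', so 14 ∈ (X Δ Y) ∩ Y'
14 ∉ W and 14 ∉ V, so 14 ∉ W ∩ V
14 ∈ ((X Δ Y) ∩ Y') and 14 ∉ (W ∩ V), so 14 ∈ ((X Δ Y) ∩ Y') Δ (W ∩ V)
14 ∉ (((X Δ Y) ∩ Y') Δ (W ∩ V))' since 14 ∈ (((X Δ Y) ∩ Y') Δ (W ∩ V))

No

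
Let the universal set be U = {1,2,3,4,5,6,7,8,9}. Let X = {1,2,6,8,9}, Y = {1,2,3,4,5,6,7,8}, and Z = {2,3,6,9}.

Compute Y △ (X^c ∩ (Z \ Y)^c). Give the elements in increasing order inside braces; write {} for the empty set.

{1,2,6,8}

X^c = {3,4,5,7}
Z \ Y = {9}
(Z \ Y)^c = {1,2,3,4,5,6,7,8}
X^c ∩ (Z \ Y)^c = {3,4,5,7}
Y △ (X^c ∩ (Z \ Y)^c) = {1,2,6,8}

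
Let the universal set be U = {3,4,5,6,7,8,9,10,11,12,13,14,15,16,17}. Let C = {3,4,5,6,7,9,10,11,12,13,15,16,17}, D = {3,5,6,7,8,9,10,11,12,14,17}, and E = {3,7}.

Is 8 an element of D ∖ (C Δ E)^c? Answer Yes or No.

8 ∉ C and 8 ∉ E, so 8 ∉ C Δ E
8 ∈ (C Δ E)^c since 8 ∉ (C Δ E)
8 ∈ D and 8 ∈ (C Δ E)^c, so 8 ∉ D ∖ (C Δ E)^c

No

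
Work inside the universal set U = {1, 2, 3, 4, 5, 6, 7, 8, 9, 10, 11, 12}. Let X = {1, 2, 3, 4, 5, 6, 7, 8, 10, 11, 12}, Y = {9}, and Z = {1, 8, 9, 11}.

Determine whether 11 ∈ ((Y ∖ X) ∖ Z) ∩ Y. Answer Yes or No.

No

11 ∉ Y and 11 ∈ X, so 11 ∉ Y ∖ X
11 ∉ (Y ∖ X) and 11 ∈ Z, so 11 ∉ (Y ∖ X) ∖ Z
11 ∉ ((Y ∖ X) ∖ Z) and 11 ∉ Y, so 11 ∉ ((Y ∖ X) ∖ Z) ∩ Y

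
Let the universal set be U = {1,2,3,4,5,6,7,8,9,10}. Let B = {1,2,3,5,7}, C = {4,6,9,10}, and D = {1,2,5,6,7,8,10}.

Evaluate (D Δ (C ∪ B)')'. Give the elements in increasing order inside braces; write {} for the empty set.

{3,4,8,9}

C ∪ B = {1,2,3,4,5,6,7,9,10}
(C ∪ B)' = {8}
D Δ (C ∪ B)' = {1,2,5,6,7,10}
(D Δ (C ∪ B)')' = {3,4,8,9}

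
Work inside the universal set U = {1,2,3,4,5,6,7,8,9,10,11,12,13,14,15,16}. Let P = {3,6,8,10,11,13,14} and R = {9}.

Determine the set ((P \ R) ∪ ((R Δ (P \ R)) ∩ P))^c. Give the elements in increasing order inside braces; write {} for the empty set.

{1,2,4,5,7,9,12,15,16}

P \ R = {3,6,8,10,11,13,14}
R Δ (P \ R) = {3,6,8,9,10,11,13,14}
(R Δ (P \ R)) ∩ P = {3,6,8,10,11,13,14}
(P \ R) ∪ ((R Δ (P \ R)) ∩ P) = {3,6,8,10,11,13,14}
((P \ R) ∪ ((R Δ (P \ R)) ∩ P))^c = {1,2,4,5,7,9,12,15,16}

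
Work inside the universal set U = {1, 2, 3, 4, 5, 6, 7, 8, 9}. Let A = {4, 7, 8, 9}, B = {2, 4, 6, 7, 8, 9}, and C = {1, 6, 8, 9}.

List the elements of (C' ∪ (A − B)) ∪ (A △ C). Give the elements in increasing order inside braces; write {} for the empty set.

C' = {2, 3, 4, 5, 7}
A − B = {}
C' ∪ (A − B) = {2, 3, 4, 5, 7}
A △ C = {1, 4, 6, 7}
(C' ∪ (A − B)) ∪ (A △ C) = {1, 2, 3, 4, 5, 6, 7}

{1, 2, 3, 4, 5, 6, 7}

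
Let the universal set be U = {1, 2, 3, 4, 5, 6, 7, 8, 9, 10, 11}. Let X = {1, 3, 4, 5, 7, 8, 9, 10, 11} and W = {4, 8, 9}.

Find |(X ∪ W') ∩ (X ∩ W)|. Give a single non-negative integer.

W' = {1, 2, 3, 5, 6, 7, 10, 11}
X ∪ W' = {1, 2, 3, 4, 5, 6, 7, 8, 9, 10, 11}
X ∩ W = {4, 8, 9}
(X ∪ W') ∩ (X ∩ W) = {4, 8, 9}
|(X ∪ W') ∩ (X ∩ W)| = 3

3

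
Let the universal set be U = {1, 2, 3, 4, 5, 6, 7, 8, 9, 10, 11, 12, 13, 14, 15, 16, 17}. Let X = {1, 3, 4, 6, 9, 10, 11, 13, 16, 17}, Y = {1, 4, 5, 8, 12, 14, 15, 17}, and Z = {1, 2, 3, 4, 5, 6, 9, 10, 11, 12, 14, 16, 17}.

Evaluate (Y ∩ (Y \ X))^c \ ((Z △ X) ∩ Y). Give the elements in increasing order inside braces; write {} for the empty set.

{1, 2, 3, 4, 6, 7, 9, 10, 11, 13, 16, 17}

Y \ X = {5, 8, 12, 14, 15}
Y ∩ (Y \ X) = {5, 8, 12, 14, 15}
(Y ∩ (Y \ X))^c = {1, 2, 3, 4, 6, 7, 9, 10, 11, 13, 16, 17}
Z △ X = {2, 5, 12, 13, 14}
(Z △ X) ∩ Y = {5, 12, 14}
(Y ∩ (Y \ X))^c \ ((Z △ X) ∩ Y) = {1, 2, 3, 4, 6, 7, 9, 10, 11, 13, 16, 17}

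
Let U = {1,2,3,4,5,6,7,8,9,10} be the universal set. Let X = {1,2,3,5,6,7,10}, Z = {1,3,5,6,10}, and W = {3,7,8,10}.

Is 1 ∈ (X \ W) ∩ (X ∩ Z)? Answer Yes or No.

1 ∈ X and 1 ∉ W, so 1 ∈ X \ W
1 ∈ X and 1 ∈ Z, so 1 ∈ X ∩ Z
1 ∈ (X \ W) and 1 ∈ (X ∩ Z), so 1 ∈ (X \ W) ∩ (X ∩ Z)

Yes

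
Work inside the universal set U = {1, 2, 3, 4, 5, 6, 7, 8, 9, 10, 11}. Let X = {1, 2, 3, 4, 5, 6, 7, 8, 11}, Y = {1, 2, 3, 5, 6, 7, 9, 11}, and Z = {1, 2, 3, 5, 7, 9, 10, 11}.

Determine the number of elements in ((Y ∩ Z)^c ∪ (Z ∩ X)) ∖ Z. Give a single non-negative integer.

3

Y ∩ Z = {1, 2, 3, 5, 7, 9, 11}
(Y ∩ Z)^c = {4, 6, 8, 10}
Z ∩ X = {1, 2, 3, 5, 7, 11}
(Y ∩ Z)^c ∪ (Z ∩ X) = {1, 2, 3, 4, 5, 6, 7, 8, 10, 11}
((Y ∩ Z)^c ∪ (Z ∩ X)) ∖ Z = {4, 6, 8}
|((Y ∩ Z)^c ∪ (Z ∩ X)) ∖ Z| = 3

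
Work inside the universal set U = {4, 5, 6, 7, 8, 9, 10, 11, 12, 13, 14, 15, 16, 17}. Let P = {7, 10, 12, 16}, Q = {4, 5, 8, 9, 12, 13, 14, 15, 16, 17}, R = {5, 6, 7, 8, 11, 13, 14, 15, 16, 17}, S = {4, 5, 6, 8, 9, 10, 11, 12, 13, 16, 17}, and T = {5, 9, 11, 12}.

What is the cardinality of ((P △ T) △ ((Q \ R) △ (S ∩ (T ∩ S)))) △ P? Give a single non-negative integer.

P △ T = {5, 7, 9, 10, 11, 16}
Q \ R = {4, 9, 12}
T ∩ S = {5, 9, 11, 12}
S ∩ (T ∩ S) = {5, 9, 11, 12}
(Q \ R) △ (S ∩ (T ∩ S)) = {4, 5, 11}
(P △ T) △ ((Q \ R) △ (S ∩ (T ∩ S))) = {4, 7, 9, 10, 16}
((P △ T) △ ((Q \ R) △ (S ∩ (T ∩ S)))) △ P = {4, 9, 12}
|((P △ T) △ ((Q \ R) △ (S ∩ (T ∩ S)))) △ P| = 3

3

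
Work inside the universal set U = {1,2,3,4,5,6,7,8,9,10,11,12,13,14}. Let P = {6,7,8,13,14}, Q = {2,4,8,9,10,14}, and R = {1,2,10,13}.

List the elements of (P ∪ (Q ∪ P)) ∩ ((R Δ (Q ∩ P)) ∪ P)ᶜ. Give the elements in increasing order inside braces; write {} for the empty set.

{4,9}

Q ∪ P = {2,4,6,7,8,9,10,13,14}
P ∪ (Q ∪ P) = {2,4,6,7,8,9,10,13,14}
Q ∩ P = {8,14}
R Δ (Q ∩ P) = {1,2,8,10,13,14}
(R Δ (Q ∩ P)) ∪ P = {1,2,6,7,8,10,13,14}
((R Δ (Q ∩ P)) ∪ P)ᶜ = {3,4,5,9,11,12}
(P ∪ (Q ∪ P)) ∩ ((R Δ (Q ∩ P)) ∪ P)ᶜ = {4,9}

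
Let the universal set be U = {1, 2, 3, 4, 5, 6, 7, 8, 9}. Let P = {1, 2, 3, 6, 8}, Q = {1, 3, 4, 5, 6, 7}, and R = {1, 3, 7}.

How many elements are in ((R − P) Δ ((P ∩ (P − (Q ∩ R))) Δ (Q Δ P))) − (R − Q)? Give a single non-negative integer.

R − P = {7}
Q ∩ R = {1, 3, 7}
P − (Q ∩ R) = {2, 6, 8}
P ∩ (P − (Q ∩ R)) = {2, 6, 8}
Q Δ P = {2, 4, 5, 7, 8}
(P ∩ (P − (Q ∩ R))) Δ (Q Δ P) = {4, 5, 6, 7}
(R − P) Δ ((P ∩ (P − (Q ∩ R))) Δ (Q Δ P)) = {4, 5, 6}
R − Q = {}
((R − P) Δ ((P ∩ (P − (Q ∩ R))) Δ (Q Δ P))) − (R − Q) = {4, 5, 6}
|((R − P) Δ ((P ∩ (P − (Q ∩ R))) Δ (Q Δ P))) − (R − Q)| = 3

3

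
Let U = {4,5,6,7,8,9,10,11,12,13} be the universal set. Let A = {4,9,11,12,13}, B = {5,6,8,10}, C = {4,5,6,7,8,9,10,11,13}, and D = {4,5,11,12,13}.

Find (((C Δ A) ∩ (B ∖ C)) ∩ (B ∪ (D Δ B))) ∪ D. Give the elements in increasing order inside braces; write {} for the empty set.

{4,5,11,12,13}

C Δ A = {5,6,7,8,10,12}
B ∖ C = {}
(C Δ A) ∩ (B ∖ C) = {}
D Δ B = {4,6,8,10,11,12,13}
B ∪ (D Δ B) = {4,5,6,8,10,11,12,13}
((C Δ A) ∩ (B ∖ C)) ∩ (B ∪ (D Δ B)) = {}
(((C Δ A) ∩ (B ∖ C)) ∩ (B ∪ (D Δ B))) ∪ D = {4,5,11,12,13}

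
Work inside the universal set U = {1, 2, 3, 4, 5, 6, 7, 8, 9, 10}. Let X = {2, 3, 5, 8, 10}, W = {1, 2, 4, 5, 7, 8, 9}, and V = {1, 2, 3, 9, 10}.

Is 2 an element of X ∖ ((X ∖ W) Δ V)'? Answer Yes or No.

2 ∈ X and 2 ∈ W, so 2 ∉ X ∖ W
2 ∉ (X ∖ W) and 2 ∈ V, so 2 ∈ (X ∖ W) Δ V
2 ∉ ((X ∖ W) Δ V)' since 2 ∈ ((X ∖ W) Δ V)
2 ∈ X and 2 ∉ ((X ∖ W) Δ V)', so 2 ∈ X ∖ ((X ∖ W) Δ V)'

Yes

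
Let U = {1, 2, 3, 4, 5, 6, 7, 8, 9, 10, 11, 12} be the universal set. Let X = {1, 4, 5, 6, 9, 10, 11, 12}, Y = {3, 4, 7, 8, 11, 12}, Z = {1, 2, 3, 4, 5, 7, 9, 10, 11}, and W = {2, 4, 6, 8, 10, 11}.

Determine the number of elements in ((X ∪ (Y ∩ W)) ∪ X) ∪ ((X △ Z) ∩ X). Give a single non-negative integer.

Y ∩ W = {4, 8, 11}
X ∪ (Y ∩ W) = {1, 4, 5, 6, 8, 9, 10, 11, 12}
(X ∪ (Y ∩ W)) ∪ X = {1, 4, 5, 6, 8, 9, 10, 11, 12}
X △ Z = {2, 3, 6, 7, 12}
(X △ Z) ∩ X = {6, 12}
((X ∪ (Y ∩ W)) ∪ X) ∪ ((X △ Z) ∩ X) = {1, 4, 5, 6, 8, 9, 10, 11, 12}
|((X ∪ (Y ∩ W)) ∪ X) ∪ ((X △ Z) ∩ X)| = 9

9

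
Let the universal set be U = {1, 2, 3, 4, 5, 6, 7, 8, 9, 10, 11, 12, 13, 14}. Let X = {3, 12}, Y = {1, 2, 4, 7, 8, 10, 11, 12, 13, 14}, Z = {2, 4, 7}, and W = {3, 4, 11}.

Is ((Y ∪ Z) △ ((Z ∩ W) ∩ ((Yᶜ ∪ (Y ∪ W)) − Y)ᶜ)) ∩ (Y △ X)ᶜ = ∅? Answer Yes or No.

Y ∪ Z = {1, 2, 4, 7, 8, 10, 11, 12, 13, 14}
Z ∩ W = {4}
Yᶜ = {3, 5, 6, 9}
Y ∪ W = {1, 2, 3, 4, 7, 8, 10, 11, 12, 13, 14}
Yᶜ ∪ (Y ∪ W) = {1, 2, 3, 4, 5, 6, 7, 8, 9, 10, 11, 12, 13, 14}
(Yᶜ ∪ (Y ∪ W)) − Y = {3, 5, 6, 9}
((Yᶜ ∪ (Y ∪ W)) − Y)ᶜ = {1, 2, 4, 7, 8, 10, 11, 12, 13, 14}
(Z ∩ W) ∩ ((Yᶜ ∪ (Y ∪ W)) − Y)ᶜ = {4}
(Y ∪ Z) △ ((Z ∩ W) ∩ ((Yᶜ ∪ (Y ∪ W)) − Y)ᶜ) = {1, 2, 7, 8, 10, 11, 12, 13, 14}
Y △ X = {1, 2, 3, 4, 7, 8, 10, 11, 13, 14}
(Y △ X)ᶜ = {5, 6, 9, 12}
12 lies in both, so they are not disjoint.

No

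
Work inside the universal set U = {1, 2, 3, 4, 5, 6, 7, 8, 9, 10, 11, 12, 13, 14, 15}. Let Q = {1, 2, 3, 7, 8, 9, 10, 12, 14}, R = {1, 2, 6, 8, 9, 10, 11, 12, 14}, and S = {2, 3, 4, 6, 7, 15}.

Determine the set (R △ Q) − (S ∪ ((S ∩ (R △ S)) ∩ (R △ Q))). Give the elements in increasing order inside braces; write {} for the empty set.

{11}

R △ Q = {3, 6, 7, 11}
R △ S = {1, 3, 4, 7, 8, 9, 10, 11, 12, 14, 15}
S ∩ (R △ S) = {3, 4, 7, 15}
(S ∩ (R △ S)) ∩ (R △ Q) = {3, 7}
S ∪ ((S ∩ (R △ S)) ∩ (R △ Q)) = {2, 3, 4, 6, 7, 15}
(R △ Q) − (S ∪ ((S ∩ (R △ S)) ∩ (R △ Q))) = {11}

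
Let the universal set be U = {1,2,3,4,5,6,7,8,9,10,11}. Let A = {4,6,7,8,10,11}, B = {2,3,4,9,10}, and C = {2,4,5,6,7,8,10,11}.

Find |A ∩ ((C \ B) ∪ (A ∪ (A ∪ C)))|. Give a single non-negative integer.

6

C \ B = {5,6,7,8,11}
A ∪ C = {2,4,5,6,7,8,10,11}
A ∪ (A ∪ C) = {2,4,5,6,7,8,10,11}
(C \ B) ∪ (A ∪ (A ∪ C)) = {2,4,5,6,7,8,10,11}
A ∩ ((C \ B) ∪ (A ∪ (A ∪ C))) = {4,6,7,8,10,11}
|A ∩ ((C \ B) ∪ (A ∪ (A ∪ C)))| = 6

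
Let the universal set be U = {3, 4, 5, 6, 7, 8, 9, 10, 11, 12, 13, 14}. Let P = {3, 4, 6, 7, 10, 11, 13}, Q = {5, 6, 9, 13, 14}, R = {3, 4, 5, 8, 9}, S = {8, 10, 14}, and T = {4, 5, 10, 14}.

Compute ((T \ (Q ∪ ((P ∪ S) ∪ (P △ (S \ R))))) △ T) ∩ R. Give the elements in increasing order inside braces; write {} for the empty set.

{4, 5}

P ∪ S = {3, 4, 6, 7, 8, 10, 11, 13, 14}
S \ R = {10, 14}
P △ (S \ R) = {3, 4, 6, 7, 11, 13, 14}
(P ∪ S) ∪ (P △ (S \ R)) = {3, 4, 6, 7, 8, 10, 11, 13, 14}
Q ∪ ((P ∪ S) ∪ (P △ (S \ R))) = {3, 4, 5, 6, 7, 8, 9, 10, 11, 13, 14}
T \ (Q ∪ ((P ∪ S) ∪ (P △ (S \ R)))) = {}
(T \ (Q ∪ ((P ∪ S) ∪ (P △ (S \ R))))) △ T = {4, 5, 10, 14}
((T \ (Q ∪ ((P ∪ S) ∪ (P △ (S \ R))))) △ T) ∩ R = {4, 5}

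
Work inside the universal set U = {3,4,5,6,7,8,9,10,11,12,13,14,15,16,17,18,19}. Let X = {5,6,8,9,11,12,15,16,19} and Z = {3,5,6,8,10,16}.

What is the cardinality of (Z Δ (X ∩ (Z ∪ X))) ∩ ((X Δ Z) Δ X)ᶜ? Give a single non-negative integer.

5

Z ∪ X = {3,5,6,8,9,10,11,12,15,16,19}
X ∩ (Z ∪ X) = {5,6,8,9,11,12,15,16,19}
Z Δ (X ∩ (Z ∪ X)) = {3,9,10,11,12,15,19}
X Δ Z = {3,9,10,11,12,15,19}
(X Δ Z) Δ X = {3,5,6,8,10,16}
((X Δ Z) Δ X)ᶜ = {4,7,9,11,12,13,14,15,17,18,19}
(Z Δ (X ∩ (Z ∪ X))) ∩ ((X Δ Z) Δ X)ᶜ = {9,11,12,15,19}
|(Z Δ (X ∩ (Z ∪ X))) ∩ ((X Δ Z) Δ X)ᶜ| = 5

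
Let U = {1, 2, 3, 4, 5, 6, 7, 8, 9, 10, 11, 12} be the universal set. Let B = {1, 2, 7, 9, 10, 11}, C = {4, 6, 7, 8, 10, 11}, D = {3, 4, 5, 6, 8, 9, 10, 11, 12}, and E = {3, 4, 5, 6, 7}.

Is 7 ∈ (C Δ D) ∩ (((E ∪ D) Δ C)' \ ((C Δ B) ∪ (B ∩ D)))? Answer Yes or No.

Yes

7 ∈ C and 7 ∉ D, so 7 ∈ C Δ D
7 ∈ E and 7 ∉ D, so 7 ∈ E ∪ D
7 ∈ (E ∪ D) and 7 ∈ C, so 7 ∉ (E ∪ D) Δ C
7 ∈ ((E ∪ D) Δ C)' since 7 ∉ ((E ∪ D) Δ C)
7 ∈ C and 7 ∈ B, so 7 ∉ C Δ B
7 ∈ B and 7 ∉ D, so 7 ∉ B ∩ D
7 ∉ (C Δ B) and 7 ∉ (B ∩ D), so 7 ∉ (C Δ B) ∪ (B ∩ D)
7 ∈ ((E ∪ D) Δ C)' and 7 ∉ ((C Δ B) ∪ (B ∩ D)), so 7 ∈ ((E ∪ D) Δ C)' \ ((C Δ B) ∪ (B ∩ D))
7 ∈ (C Δ D) and 7 ∈ (((E ∪ D) Δ C)' \ ((C Δ B) ∪ (B ∩ D))), so 7 ∈ (C Δ D) ∩ (((E ∪ D) Δ C)' \ ((C Δ B) ∪ (B ∩ D)))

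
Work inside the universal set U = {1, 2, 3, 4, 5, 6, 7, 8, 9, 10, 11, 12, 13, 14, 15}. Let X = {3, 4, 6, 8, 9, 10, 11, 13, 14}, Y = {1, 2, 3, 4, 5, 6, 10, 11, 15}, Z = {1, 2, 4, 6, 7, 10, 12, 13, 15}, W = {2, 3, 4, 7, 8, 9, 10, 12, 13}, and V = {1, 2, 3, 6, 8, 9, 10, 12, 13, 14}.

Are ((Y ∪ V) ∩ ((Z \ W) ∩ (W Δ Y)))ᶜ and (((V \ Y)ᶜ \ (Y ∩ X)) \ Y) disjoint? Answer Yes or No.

No

Y ∪ V = {1, 2, 3, 4, 5, 6, 8, 9, 10, 11, 12, 13, 14, 15}
Z \ W = {1, 6, 15}
W Δ Y = {1, 5, 6, 7, 8, 9, 11, 12, 13, 15}
(Z \ W) ∩ (W Δ Y) = {1, 6, 15}
(Y ∪ V) ∩ ((Z \ W) ∩ (W Δ Y)) = {1, 6, 15}
((Y ∪ V) ∩ ((Z \ W) ∩ (W Δ Y)))ᶜ = {2, 3, 4, 5, 7, 8, 9, 10, 11, 12, 13, 14}
V \ Y = {8, 9, 12, 13, 14}
(V \ Y)ᶜ = {1, 2, 3, 4, 5, 6, 7, 10, 11, 15}
Y ∩ X = {3, 4, 6, 10, 11}
(V \ Y)ᶜ \ (Y ∩ X) = {1, 2, 5, 7, 15}
((V \ Y)ᶜ \ (Y ∩ X)) \ Y = {7}
7 lies in both, so they are not disjoint.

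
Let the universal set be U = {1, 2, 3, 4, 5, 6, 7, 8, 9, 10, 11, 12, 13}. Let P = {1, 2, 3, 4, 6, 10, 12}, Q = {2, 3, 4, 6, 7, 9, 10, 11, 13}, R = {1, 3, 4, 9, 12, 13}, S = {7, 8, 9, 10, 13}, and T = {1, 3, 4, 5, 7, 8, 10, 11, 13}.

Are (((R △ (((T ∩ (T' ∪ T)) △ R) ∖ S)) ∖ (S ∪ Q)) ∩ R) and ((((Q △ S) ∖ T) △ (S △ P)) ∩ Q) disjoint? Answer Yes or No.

Yes

T' = {2, 6, 9, 12}
T' ∪ T = {1, 2, 3, 4, 5, 6, 7, 8, 9, 10, 11, 12, 13}
T ∩ (T' ∪ T) = {1, 3, 4, 5, 7, 8, 10, 11, 13}
(T ∩ (T' ∪ T)) △ R = {5, 7, 8, 9, 10, 11, 12}
((T ∩ (T' ∪ T)) △ R) ∖ S = {5, 11, 12}
R △ (((T ∩ (T' ∪ T)) △ R) ∖ S) = {1, 3, 4, 5, 9, 11, 13}
S ∪ Q = {2, 3, 4, 6, 7, 8, 9, 10, 11, 13}
(R △ (((T ∩ (T' ∪ T)) △ R) ∖ S)) ∖ (S ∪ Q) = {1, 5}
((R △ (((T ∩ (T' ∪ T)) △ R) ∖ S)) ∖ (S ∪ Q)) ∩ R = {1}
Q △ S = {2, 3, 4, 6, 8, 11}
(Q △ S) ∖ T = {2, 6}
S △ P = {1, 2, 3, 4, 6, 7, 8, 9, 12, 13}
((Q △ S) ∖ T) △ (S △ P) = {1, 3, 4, 7, 8, 9, 12, 13}
(((Q △ S) ∖ T) △ (S △ P)) ∩ Q = {3, 4, 7, 9, 13}
{1} and {3, 4, 7, 9, 13} share no elements.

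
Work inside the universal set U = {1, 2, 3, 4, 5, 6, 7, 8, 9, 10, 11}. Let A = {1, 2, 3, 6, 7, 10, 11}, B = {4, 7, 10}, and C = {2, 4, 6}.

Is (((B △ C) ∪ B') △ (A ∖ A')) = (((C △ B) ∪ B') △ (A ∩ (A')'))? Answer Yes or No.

B △ C = {2, 6, 7, 10}
B' = {1, 2, 3, 5, 6, 8, 9, 11}
(B △ C) ∪ B' = {1, 2, 3, 5, 6, 7, 8, 9, 10, 11}
A' = {4, 5, 8, 9}
A ∖ A' = {1, 2, 3, 6, 7, 10, 11}
((B △ C) ∪ B') △ (A ∖ A') = {5, 8, 9}
C △ B = {2, 6, 7, 10}
(C △ B) ∪ B' = {1, 2, 3, 5, 6, 7, 8, 9, 10, 11}
(A')' = {1, 2, 3, 6, 7, 10, 11}
A ∩ (A')' = {1, 2, 3, 6, 7, 10, 11}
((C △ B) ∪ B') △ (A ∩ (A')') = {5, 8, 9}
Both equal {5, 8, 9}, so ((B △ C) ∪ B') △ (A ∖ A') = ((C △ B) ∪ B') △ (A ∩ (A')').

Yes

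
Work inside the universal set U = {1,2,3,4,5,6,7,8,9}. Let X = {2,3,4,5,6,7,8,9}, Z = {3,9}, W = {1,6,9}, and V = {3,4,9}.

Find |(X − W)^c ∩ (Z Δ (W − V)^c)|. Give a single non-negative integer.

X − W = {2,3,4,5,7,8}
(X − W)^c = {1,6,9}
W − V = {1,6}
(W − V)^c = {2,3,4,5,7,8,9}
Z Δ (W − V)^c = {2,4,5,7,8}
(X − W)^c ∩ (Z Δ (W − V)^c) = {}
|(X − W)^c ∩ (Z Δ (W − V)^c)| = 0

0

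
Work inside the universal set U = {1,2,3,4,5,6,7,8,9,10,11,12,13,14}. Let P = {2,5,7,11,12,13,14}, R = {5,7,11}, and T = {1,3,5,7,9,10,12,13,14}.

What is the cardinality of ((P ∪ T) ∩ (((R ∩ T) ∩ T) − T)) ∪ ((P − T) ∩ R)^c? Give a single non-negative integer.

13

P ∪ T = {1,2,3,5,7,9,10,11,12,13,14}
R ∩ T = {5,7}
(R ∩ T) ∩ T = {5,7}
((R ∩ T) ∩ T) − T = {}
(P ∪ T) ∩ (((R ∩ T) ∩ T) − T) = {}
P − T = {2,11}
(P − T) ∩ R = {11}
((P − T) ∩ R)^c = {1,2,3,4,5,6,7,8,9,10,12,13,14}
((P ∪ T) ∩ (((R ∩ T) ∩ T) − T)) ∪ ((P − T) ∩ R)^c = {1,2,3,4,5,6,7,8,9,10,12,13,14}
|((P ∪ T) ∩ (((R ∩ T) ∩ T) − T)) ∪ ((P − T) ∩ R)^c| = 13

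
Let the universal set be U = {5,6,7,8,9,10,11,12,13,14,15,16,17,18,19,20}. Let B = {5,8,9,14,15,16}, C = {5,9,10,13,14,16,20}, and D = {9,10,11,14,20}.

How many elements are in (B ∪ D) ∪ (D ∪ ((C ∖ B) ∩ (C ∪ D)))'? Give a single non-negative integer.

15

B ∪ D = {5,8,9,10,11,14,15,16,20}
C ∖ B = {10,13,20}
C ∪ D = {5,9,10,11,13,14,16,20}
(C ∖ B) ∩ (C ∪ D) = {10,13,20}
D ∪ ((C ∖ B) ∩ (C ∪ D)) = {9,10,11,13,14,20}
(D ∪ ((C ∖ B) ∩ (C ∪ D)))' = {5,6,7,8,12,15,16,17,18,19}
(B ∪ D) ∪ (D ∪ ((C ∖ B) ∩ (C ∪ D)))' = {5,6,7,8,9,10,11,12,14,15,16,17,18,19,20}
|(B ∪ D) ∪ (D ∪ ((C ∖ B) ∩ (C ∪ D)))'| = 15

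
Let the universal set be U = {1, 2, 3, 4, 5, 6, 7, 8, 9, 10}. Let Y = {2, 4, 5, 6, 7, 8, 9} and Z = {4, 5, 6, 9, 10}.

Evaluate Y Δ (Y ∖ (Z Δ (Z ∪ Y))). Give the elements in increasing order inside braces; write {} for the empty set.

{2, 7, 8}

Z ∪ Y = {2, 4, 5, 6, 7, 8, 9, 10}
Z Δ (Z ∪ Y) = {2, 7, 8}
Y ∖ (Z Δ (Z ∪ Y)) = {4, 5, 6, 9}
Y Δ (Y ∖ (Z Δ (Z ∪ Y))) = {2, 7, 8}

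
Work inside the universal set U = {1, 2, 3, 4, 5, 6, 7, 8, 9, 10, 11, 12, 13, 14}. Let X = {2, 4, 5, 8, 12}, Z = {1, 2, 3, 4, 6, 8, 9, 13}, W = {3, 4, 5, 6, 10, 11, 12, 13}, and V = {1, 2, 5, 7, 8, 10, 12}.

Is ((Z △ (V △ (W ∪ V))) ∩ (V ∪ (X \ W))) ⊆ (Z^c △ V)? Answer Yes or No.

W ∪ V = {1, 2, 3, 4, 5, 6, 7, 8, 10, 11, 12, 13}
V △ (W ∪ V) = {3, 4, 6, 11, 13}
Z △ (V △ (W ∪ V)) = {1, 2, 8, 9, 11}
X \ W = {2, 8}
V ∪ (X \ W) = {1, 2, 5, 7, 8, 10, 12}
(Z △ (V △ (W ∪ V))) ∩ (V ∪ (X \ W)) = {1, 2, 8}
Z^c = {5, 7, 10, 11, 12, 14}
Z^c △ V = {1, 2, 8, 11, 14}
Every element of {1, 2, 8} is in {1, 2, 8, 11, 14}, so (Z △ (V △ (W ∪ V))) ∩ (V ∪ (X \ W)) ⊆ Z^c △ V.

Yes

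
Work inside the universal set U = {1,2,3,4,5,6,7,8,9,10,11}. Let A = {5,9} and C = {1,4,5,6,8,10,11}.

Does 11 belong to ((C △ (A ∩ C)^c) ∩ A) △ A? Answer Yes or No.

No

11 ∉ A and 11 ∈ C, so 11 ∉ A ∩ C
11 ∈ (A ∩ C)^c since 11 ∉ (A ∩ C)
11 ∈ C and 11 ∈ (A ∩ C)^c, so 11 ∉ C △ (A ∩ C)^c
11 ∉ (C △ (A ∩ C)^c) and 11 ∉ A, so 11 ∉ (C △ (A ∩ C)^c) ∩ A
11 ∉ ((C △ (A ∩ C)^c) ∩ A) and 11 ∉ A, so 11 ∉ ((C △ (A ∩ C)^c) ∩ A) △ A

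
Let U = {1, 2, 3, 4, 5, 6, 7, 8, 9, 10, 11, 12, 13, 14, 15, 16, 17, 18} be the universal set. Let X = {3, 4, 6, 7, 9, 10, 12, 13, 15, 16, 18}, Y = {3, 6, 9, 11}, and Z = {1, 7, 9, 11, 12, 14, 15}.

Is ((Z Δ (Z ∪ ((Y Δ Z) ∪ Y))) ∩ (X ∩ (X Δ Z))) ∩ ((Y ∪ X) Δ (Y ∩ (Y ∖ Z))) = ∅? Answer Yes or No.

Y Δ Z = {1, 3, 6, 7, 12, 14, 15}
(Y Δ Z) ∪ Y = {1, 3, 6, 7, 9, 11, 12, 14, 15}
Z ∪ ((Y Δ Z) ∪ Y) = {1, 3, 6, 7, 9, 11, 12, 14, 15}
Z Δ (Z ∪ ((Y Δ Z) ∪ Y)) = {3, 6}
X Δ Z = {1, 3, 4, 6, 10, 11, 13, 14, 16, 18}
X ∩ (X Δ Z) = {3, 4, 6, 10, 13, 16, 18}
(Z Δ (Z ∪ ((Y Δ Z) ∪ Y))) ∩ (X ∩ (X Δ Z)) = {3, 6}
Y ∪ X = {3, 4, 6, 7, 9, 10, 11, 12, 13, 15, 16, 18}
Y ∖ Z = {3, 6}
Y ∩ (Y ∖ Z) = {3, 6}
(Y ∪ X) Δ (Y ∩ (Y ∖ Z)) = {4, 7, 9, 10, 11, 12, 13, 15, 16, 18}
{3, 6} and {4, 7, 9, 10, 11, 12, 13, 15, 16, 18} share no elements.

Yes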